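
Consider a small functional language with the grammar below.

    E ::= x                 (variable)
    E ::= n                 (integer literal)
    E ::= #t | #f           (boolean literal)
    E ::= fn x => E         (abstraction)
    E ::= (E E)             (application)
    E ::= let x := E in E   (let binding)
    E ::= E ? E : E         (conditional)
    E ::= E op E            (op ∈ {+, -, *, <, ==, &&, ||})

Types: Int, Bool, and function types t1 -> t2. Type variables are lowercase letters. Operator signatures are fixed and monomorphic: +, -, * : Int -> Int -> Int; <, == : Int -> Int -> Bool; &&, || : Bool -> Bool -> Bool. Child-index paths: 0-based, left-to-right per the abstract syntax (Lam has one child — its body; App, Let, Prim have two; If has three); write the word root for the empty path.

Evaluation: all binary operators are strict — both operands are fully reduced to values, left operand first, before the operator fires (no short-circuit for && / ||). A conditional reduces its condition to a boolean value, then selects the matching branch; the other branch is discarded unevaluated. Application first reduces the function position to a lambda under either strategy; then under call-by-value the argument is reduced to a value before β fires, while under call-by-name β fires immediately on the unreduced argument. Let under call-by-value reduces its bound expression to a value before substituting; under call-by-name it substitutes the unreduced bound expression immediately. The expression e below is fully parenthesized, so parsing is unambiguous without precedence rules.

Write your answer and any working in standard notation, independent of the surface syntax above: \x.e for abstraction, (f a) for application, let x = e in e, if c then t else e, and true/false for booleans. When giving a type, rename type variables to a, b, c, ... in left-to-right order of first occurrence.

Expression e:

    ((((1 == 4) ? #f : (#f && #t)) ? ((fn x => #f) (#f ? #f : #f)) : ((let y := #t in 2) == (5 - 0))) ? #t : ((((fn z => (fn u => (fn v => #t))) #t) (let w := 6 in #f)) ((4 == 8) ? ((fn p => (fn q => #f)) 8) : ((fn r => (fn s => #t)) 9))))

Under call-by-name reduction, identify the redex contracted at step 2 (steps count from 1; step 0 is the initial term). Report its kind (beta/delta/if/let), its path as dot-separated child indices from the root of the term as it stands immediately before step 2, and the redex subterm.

Working:
step 0: (if (if (if (1 == 4) then false else (false && true)) then ((\x.false) (if false then false else false)) else ((let y = true in 2) == (5 - 0))) then true else ((((\z.(\u.(\v.true))) true) (let w = 6 in false)) (if (4 == 8) then ((\p.(\q.false)) 8) else ((\r.(\s.true)) 9))))
step 1: [delta@0.0.0] (if (if (if false then false else (false && true)) then ((\x.false) (if false then false else false)) else ((let y = true in 2) == (5 - 0))) then true else ((((\z.(\u.(\v.true))) true) (let w = 6 in false)) (if (4 == 8) then ((\p.(\q.false)) 8) else ((\r.(\s.true)) 9))))
step 2: [if@0.0] (if (if (false && true) then ((\x.false) (if false then false else false)) else ((let y = true in 2) == (5 - 0))) then true else ((((\z.(\u.(\v.true))) true) (let w = 6 in false)) (if (4 == 8) then ((\p.(\q.false)) 8) else ((\r.(\s.true)) 9))))

Answer: if at 0.0 : (if false then false else (false && true))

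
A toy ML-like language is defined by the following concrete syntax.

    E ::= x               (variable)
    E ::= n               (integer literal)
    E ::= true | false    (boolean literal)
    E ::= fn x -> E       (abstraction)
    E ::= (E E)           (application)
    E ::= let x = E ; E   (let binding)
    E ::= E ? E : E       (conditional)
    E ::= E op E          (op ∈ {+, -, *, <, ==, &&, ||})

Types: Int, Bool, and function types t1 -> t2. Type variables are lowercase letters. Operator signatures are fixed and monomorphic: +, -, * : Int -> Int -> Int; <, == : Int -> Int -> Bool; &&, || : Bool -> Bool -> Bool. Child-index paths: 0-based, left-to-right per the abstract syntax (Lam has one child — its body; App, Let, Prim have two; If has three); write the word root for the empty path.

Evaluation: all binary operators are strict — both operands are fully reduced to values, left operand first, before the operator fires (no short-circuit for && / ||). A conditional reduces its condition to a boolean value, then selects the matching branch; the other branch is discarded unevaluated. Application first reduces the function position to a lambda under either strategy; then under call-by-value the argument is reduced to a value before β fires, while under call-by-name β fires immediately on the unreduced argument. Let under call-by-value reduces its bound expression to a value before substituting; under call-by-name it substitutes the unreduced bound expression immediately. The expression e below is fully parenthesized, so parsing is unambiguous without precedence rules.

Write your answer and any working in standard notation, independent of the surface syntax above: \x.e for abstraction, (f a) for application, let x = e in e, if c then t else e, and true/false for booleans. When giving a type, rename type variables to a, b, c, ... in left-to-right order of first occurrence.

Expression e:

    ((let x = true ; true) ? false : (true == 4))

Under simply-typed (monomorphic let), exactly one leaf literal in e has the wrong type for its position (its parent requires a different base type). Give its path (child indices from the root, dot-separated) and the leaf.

Working:
let x : Bool
  unify Bool ~ Bool
  unify Bool ~ Int
  FAIL: mismatch Bool ~ Int

Answer: 2.0 : true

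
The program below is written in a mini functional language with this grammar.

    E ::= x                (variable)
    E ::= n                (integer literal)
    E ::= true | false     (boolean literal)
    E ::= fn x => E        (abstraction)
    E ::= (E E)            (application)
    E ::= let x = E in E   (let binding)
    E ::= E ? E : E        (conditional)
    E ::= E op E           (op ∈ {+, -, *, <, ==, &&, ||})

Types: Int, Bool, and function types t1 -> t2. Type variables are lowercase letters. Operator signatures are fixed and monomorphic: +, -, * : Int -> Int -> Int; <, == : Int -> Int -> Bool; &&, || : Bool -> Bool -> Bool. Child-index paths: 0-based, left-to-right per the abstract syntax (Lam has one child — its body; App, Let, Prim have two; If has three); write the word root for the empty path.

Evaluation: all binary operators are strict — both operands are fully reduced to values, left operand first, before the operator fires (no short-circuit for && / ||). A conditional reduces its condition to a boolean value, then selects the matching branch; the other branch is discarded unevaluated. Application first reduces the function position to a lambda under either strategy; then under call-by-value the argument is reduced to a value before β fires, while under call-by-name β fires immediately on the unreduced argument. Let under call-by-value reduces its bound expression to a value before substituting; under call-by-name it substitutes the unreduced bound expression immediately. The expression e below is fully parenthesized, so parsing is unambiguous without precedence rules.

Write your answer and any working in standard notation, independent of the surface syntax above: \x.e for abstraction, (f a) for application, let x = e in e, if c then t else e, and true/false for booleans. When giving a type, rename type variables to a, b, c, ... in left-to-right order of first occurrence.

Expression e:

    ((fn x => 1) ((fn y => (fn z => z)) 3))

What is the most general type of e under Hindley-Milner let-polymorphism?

Working:
\x._ : a -> Int
z : c
\z._ : c -> c
\y._ : b -> c -> c
  unify b -> c -> c ~ Int -> d
  unify b ~ Int
  unify c -> c ~ d
_ _ : c -> c
  unify a -> Int ~ (c -> c) -> e
  unify a ~ c -> c
  unify Int ~ e
_ _ : Int

Answer: Int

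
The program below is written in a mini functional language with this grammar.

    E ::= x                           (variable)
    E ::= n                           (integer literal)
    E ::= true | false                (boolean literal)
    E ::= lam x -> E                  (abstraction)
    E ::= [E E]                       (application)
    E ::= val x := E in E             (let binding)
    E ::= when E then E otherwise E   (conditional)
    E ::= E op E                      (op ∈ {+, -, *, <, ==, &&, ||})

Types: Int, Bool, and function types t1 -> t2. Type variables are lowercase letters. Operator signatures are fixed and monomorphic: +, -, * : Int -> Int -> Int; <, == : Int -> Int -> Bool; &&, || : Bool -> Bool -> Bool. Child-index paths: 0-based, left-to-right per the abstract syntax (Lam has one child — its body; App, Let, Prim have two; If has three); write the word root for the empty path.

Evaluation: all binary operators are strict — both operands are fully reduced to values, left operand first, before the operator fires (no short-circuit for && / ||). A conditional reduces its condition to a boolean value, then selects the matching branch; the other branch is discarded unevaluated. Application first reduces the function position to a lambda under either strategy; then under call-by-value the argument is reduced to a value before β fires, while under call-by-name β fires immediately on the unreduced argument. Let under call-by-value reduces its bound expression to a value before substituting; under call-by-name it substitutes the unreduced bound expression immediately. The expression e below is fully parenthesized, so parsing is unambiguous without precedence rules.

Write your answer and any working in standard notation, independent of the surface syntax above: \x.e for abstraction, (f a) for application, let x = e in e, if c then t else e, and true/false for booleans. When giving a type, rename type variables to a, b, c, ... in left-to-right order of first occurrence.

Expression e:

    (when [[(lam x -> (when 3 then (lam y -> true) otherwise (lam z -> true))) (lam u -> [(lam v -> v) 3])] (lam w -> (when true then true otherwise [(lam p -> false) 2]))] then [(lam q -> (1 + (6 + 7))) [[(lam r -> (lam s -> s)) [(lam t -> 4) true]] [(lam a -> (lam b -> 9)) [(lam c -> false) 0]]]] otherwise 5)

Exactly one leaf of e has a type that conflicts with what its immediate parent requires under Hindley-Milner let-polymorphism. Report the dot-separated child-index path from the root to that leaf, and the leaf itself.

Answer: 0.0.0.0.0 : 3

Working:
  unify Int ~ Bool
  FAIL: mismatch Int ~ Bool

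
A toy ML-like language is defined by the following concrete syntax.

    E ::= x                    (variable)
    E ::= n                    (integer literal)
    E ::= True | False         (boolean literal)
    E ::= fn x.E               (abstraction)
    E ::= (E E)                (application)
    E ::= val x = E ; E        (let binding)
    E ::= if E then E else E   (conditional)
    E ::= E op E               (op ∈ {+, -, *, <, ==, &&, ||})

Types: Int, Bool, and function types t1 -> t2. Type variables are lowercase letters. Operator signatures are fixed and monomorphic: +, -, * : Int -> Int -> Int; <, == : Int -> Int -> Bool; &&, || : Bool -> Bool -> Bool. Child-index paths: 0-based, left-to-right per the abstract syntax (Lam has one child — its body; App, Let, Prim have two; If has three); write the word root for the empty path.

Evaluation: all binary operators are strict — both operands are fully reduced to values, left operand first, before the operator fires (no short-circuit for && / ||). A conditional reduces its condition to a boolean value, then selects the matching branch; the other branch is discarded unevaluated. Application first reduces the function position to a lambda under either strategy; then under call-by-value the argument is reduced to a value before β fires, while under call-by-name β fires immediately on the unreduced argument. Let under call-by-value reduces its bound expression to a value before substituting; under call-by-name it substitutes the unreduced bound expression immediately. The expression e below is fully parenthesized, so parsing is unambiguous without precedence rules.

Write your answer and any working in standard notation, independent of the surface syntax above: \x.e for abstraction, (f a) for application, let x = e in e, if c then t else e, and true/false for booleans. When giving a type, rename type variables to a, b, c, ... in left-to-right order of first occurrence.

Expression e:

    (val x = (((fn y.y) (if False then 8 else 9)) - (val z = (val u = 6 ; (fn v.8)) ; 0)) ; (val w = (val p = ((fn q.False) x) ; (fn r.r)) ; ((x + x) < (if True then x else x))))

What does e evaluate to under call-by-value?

Trace:
step 0: (let x = (((\y.y) (if false then 8 else 9)) - (let z = (let u = 6 in (\v.8)) in 0)) in (let w = (let p = ((\q.false) x) in (\r.r)) in ((x + x) < (if true then x else x))))
step 1: [if@0.0.1] (let x = (((\y.y) 9) - (let z = (let u = 6 in (\v.8)) in 0)) in (let w = (let p = ((\q.false) x) in (\r.r)) in ((x + x) < (if true then x else x))))
step 2: [beta@0.0] (let x = (9 - (let z = (let u = 6 in (\v.8)) in 0)) in (let w = (let p = ((\q.false) x) in (\r.r)) in ((x + x) < (if true then x else x))))
step 3: [let@0.1.0] (let x = (9 - (let z = (\v.8) in 0)) in (let w = (let p = ((\q.false) x) in (\r.r)) in ((x + x) < (if true then x else x))))
step 4: [let@0.1] (let x = (9 - 0) in (let w = (let p = ((\q.false) x) in (\r.r)) in ((x + x) < (if true then x else x))))
step 5: [delta@0] (let x = 9 in (let w = (let p = ((\q.false) x) in (\r.r)) in ((x + x) < (if true then x else x))))
step 6: [let@root] (let w = (let p = ((\q.false) 9) in (\r.r)) in ((9 + 9) < (if true then 9 else 9)))
step 7: [beta@0.0] (let w = (let p = false in (\r.r)) in ((9 + 9) < (if true then 9 else 9)))
step 8: [let@0] (let w = (\r.r) in ((9 + 9) < (if true then 9 else 9)))
step 9: [let@root] ((9 + 9) < (if true then 9 else 9))
step 10: [delta@0] (18 < (if true then 9 else 9))
step 11: [if@1] (18 < 9)
step 12: [delta@root] false

Answer: false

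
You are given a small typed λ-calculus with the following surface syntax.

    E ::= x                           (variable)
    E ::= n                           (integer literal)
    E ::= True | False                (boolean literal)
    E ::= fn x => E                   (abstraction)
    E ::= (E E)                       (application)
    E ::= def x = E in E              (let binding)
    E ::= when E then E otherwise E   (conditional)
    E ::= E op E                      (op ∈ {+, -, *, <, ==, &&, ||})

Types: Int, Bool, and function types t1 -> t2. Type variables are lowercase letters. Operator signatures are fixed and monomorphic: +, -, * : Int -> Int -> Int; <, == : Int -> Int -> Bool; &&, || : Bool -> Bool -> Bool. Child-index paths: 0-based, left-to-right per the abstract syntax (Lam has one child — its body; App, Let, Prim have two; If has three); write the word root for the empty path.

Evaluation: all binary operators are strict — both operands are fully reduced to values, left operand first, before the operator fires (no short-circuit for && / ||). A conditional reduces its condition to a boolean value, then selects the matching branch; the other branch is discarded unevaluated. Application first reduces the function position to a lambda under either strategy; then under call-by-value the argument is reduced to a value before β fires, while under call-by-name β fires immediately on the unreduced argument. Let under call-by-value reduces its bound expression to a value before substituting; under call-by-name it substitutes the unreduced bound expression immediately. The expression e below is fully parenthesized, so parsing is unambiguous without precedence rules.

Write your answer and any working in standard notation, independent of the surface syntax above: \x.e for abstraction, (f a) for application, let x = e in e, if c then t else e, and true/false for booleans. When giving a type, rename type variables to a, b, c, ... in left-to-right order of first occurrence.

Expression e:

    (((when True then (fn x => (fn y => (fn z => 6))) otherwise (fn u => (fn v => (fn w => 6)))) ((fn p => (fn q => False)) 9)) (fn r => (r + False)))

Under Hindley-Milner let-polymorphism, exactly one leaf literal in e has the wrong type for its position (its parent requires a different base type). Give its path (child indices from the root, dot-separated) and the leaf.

Derivation:
  unify Bool ~ Bool
\z._ : c -> Int
\y._ : b -> c -> Int
\x._ : a -> b -> c -> Int
\w._ : f -> Int
\v._ : e -> f -> Int
\u._ : d -> e -> f -> Int
  unify a -> b -> c -> Int ~ d -> e -> f -> Int
  unify a ~ d
  unify b -> c -> Int ~ e -> f -> Int
  unify b ~ e
  unify c -> Int ~ f -> Int
  unify c ~ f
  unify Int ~ Int
\q._ : h -> Bool
\p._ : g -> h -> Bool
  unify g -> h -> Bool ~ Int -> i
  unify g ~ Int
  unify h -> Bool ~ i
_ _ : h -> Bool
  unify d -> e -> f -> Int ~ (h -> Bool) -> j
  unify d ~ h -> Bool
  unify e -> f -> Int ~ j
_ _ : e -> f -> Int
r : k
  unify k ~ Int
  unify Bool ~ Int
  FAIL: mismatch Bool ~ Int

Answer: 1.0.1 : false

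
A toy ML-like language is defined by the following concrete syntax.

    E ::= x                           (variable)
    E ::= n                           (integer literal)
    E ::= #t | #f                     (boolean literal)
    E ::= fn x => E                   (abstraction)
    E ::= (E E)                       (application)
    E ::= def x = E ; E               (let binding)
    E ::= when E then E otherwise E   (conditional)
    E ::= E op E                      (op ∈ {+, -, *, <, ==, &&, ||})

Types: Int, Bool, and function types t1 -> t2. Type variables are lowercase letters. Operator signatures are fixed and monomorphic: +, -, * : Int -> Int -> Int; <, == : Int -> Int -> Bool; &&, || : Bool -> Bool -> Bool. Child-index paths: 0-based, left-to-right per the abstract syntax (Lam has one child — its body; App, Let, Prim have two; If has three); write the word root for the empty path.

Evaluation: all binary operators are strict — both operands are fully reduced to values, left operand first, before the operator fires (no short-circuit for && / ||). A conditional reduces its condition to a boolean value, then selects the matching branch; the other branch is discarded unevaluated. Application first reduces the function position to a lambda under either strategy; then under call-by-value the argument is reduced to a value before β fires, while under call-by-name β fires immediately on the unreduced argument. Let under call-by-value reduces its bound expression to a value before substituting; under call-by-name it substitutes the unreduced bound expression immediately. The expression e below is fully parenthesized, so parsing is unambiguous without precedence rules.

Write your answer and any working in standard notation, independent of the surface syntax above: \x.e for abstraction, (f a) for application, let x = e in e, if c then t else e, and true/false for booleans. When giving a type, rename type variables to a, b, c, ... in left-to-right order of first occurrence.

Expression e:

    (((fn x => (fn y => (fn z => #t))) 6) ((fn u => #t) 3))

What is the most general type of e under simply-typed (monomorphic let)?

Trace:
\z._ : c -> Bool
\y._ : b -> c -> Bool
\x._ : a -> b -> c -> Bool
  unify a -> b -> c -> Bool ~ Int -> d
  unify a ~ Int
  unify b -> c -> Bool ~ d
_ _ : b -> c -> Bool
\u._ : e -> Bool
  unify e -> Bool ~ Int -> f
  unify e ~ Int
  unify Bool ~ f
_ _ : Bool
  unify b -> c -> Bool ~ Bool -> g
  unify b ~ Bool
  unify c -> Bool ~ g
_ _ : c -> Bool

Answer: a -> Bool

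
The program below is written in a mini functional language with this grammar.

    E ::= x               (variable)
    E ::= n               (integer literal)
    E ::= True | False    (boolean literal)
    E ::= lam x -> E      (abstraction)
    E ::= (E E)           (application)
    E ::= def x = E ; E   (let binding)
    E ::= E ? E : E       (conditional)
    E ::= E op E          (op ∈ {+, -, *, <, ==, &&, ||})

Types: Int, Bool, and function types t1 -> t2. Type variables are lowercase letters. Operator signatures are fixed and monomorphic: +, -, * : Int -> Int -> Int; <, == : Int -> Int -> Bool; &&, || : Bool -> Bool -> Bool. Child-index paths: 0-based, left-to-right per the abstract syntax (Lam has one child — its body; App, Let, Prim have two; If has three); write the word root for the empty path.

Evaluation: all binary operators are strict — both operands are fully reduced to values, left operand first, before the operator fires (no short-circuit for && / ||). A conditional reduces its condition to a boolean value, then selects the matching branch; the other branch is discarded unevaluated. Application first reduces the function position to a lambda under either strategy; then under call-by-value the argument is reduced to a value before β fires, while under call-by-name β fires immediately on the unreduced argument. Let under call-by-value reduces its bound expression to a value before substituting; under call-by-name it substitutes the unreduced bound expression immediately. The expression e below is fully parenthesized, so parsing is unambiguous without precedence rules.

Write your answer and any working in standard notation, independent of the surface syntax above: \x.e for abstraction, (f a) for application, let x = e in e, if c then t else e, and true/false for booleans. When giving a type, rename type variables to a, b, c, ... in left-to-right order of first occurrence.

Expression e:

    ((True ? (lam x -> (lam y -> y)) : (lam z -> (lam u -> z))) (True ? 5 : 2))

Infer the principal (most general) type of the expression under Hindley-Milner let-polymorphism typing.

Answer: Int -> Int

Trace:
  unify Bool ~ Bool
y : b
\y._ : b -> b
\x._ : a -> b -> b
z : c
\u._ : d -> c
\z._ : c -> d -> c
  unify a -> b -> b ~ c -> d -> c
  unify a ~ c
  unify b -> b ~ d -> c
  unify b ~ d
  unify d ~ c
  unify Bool ~ Bool
  unify Int ~ Int
  unify c -> c -> c ~ Int -> e
  unify c ~ Int
  unify Int -> Int ~ e
_ _ : Int -> Int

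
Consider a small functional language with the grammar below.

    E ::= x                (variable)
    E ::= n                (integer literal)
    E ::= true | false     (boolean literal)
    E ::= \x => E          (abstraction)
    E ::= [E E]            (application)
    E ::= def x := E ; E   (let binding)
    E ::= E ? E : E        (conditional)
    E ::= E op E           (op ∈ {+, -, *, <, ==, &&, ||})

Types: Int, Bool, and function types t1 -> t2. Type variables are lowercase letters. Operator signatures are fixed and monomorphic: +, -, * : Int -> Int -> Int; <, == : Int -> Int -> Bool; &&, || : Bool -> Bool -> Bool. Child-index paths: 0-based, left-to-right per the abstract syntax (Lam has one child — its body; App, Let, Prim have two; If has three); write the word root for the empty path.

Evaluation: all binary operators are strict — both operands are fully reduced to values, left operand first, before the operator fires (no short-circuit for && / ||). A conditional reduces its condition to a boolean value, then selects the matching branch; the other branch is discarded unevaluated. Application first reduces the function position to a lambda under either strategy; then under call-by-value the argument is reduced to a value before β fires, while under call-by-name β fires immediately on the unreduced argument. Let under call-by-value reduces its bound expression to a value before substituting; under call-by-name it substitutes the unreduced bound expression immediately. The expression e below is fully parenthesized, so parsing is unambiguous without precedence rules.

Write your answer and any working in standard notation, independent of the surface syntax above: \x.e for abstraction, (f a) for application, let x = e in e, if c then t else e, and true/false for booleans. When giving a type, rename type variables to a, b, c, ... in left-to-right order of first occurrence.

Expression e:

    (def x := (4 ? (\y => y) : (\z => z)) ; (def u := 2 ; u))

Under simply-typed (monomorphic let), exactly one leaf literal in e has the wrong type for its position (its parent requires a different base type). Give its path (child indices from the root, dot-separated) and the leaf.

Derivation:
  unify Int ~ Bool
  FAIL: mismatch Int ~ Bool

Answer: 0.0 : 4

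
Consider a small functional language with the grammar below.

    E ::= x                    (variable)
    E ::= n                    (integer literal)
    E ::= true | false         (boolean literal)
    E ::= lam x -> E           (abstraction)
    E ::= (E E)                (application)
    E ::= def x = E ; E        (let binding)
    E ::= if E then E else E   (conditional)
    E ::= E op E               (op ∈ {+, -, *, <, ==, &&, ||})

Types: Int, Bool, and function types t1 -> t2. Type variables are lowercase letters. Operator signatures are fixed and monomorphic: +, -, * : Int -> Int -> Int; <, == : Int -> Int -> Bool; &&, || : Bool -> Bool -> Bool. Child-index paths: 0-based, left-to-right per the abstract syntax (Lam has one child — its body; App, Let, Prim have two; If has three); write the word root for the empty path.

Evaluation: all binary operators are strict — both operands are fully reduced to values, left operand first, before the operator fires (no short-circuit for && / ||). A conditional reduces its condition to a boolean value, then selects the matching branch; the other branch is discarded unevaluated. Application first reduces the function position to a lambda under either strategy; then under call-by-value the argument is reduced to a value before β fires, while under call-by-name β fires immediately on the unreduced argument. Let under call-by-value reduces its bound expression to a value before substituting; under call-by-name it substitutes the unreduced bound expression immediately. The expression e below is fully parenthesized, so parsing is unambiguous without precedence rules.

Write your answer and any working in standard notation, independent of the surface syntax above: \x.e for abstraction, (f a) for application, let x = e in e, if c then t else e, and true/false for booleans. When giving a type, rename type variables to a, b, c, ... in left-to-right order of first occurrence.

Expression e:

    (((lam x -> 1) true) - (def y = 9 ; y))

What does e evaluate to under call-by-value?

Answer: -8

Trace:
step 0: (((\x.1) true) - (let y = 9 in y))
step 1: [beta@0] (1 - (let y = 9 in y))
step 2: [let@1] (1 - 9)
step 3: [delta@root] -8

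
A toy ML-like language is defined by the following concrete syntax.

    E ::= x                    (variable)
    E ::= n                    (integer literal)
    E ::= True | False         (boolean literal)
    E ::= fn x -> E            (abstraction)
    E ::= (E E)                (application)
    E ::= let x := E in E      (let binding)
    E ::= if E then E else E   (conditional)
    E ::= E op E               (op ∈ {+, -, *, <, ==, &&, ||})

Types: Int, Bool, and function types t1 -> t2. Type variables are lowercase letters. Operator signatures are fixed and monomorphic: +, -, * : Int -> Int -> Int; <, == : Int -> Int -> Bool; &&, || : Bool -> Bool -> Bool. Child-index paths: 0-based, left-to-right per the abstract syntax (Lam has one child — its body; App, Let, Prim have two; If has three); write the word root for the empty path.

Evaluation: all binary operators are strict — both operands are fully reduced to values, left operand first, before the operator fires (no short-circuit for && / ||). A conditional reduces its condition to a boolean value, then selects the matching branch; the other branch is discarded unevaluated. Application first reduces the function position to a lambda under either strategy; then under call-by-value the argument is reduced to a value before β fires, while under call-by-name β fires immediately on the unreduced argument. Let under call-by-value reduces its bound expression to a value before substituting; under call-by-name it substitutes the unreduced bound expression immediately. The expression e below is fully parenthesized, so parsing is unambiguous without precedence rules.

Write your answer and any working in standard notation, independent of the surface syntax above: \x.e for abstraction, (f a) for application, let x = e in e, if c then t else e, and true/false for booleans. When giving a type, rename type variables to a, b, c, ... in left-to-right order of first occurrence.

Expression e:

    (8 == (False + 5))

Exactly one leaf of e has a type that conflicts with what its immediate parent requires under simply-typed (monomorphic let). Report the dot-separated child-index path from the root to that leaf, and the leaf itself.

Answer: 1.0 : false

Working:
  unify Int ~ Int
  unify Bool ~ Int
  FAIL: mismatch Bool ~ Int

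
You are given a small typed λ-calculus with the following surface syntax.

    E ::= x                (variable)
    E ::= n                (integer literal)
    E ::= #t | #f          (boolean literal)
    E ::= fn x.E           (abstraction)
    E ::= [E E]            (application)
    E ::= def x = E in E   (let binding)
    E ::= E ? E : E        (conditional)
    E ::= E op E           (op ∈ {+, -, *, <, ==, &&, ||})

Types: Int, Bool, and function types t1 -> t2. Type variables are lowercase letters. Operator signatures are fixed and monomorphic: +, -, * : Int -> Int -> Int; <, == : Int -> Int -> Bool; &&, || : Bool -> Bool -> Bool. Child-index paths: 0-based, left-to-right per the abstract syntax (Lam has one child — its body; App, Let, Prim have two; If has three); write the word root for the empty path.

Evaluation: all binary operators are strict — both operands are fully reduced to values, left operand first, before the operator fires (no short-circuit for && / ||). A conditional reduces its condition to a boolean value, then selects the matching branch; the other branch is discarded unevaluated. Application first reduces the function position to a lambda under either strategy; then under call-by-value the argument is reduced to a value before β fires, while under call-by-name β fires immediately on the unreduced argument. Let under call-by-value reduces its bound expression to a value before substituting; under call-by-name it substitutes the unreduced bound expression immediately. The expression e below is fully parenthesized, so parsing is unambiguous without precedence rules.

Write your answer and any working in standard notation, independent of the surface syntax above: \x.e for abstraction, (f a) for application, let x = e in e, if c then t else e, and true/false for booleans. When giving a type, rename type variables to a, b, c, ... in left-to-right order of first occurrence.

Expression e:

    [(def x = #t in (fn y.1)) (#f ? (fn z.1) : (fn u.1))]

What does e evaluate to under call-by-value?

Working:
step 0: ((let x = true in (\y.1)) (if false then (\z.1) else (\u.1)))
step 1: [let@0] ((\y.1) (if false then (\z.1) else (\u.1)))
step 2: [if@1] ((\y.1) (\u.1))
step 3: [beta@root] 1

Answer: 1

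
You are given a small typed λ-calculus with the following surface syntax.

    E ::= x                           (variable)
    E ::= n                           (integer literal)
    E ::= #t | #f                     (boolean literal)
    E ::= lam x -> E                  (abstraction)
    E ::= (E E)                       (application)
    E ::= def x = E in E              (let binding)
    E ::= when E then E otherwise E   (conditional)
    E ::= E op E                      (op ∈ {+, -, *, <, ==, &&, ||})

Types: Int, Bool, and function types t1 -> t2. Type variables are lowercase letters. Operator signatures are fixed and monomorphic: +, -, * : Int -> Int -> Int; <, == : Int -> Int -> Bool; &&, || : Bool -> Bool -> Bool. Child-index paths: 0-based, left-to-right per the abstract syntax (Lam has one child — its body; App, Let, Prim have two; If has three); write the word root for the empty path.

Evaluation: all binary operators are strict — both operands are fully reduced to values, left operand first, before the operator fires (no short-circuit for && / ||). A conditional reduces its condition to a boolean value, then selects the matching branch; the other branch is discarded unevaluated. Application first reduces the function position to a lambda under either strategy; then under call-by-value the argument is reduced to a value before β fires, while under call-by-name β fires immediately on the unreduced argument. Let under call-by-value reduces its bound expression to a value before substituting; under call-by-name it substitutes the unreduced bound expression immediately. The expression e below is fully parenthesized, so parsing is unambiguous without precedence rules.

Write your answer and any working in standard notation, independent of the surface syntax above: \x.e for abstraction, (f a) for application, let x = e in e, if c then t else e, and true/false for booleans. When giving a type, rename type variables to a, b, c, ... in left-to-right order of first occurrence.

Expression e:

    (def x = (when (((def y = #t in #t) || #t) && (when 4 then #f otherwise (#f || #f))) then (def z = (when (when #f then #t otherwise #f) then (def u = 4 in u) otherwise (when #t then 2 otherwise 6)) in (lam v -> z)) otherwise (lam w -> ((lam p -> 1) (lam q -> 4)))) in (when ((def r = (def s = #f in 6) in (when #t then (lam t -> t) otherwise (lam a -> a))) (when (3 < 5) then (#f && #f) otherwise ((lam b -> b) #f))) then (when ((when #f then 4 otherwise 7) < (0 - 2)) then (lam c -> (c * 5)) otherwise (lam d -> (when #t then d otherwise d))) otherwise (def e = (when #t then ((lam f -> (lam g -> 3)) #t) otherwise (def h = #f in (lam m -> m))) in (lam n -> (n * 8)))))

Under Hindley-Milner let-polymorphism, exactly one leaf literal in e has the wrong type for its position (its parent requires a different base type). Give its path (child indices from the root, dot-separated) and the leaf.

Derivation:
let y : Bool
  unify Bool ~ Bool
  unify Bool ~ Bool
  unify Bool ~ Bool
  unify Int ~ Bool
  FAIL: mismatch Int ~ Bool

Answer: 0.0.1.0 : 4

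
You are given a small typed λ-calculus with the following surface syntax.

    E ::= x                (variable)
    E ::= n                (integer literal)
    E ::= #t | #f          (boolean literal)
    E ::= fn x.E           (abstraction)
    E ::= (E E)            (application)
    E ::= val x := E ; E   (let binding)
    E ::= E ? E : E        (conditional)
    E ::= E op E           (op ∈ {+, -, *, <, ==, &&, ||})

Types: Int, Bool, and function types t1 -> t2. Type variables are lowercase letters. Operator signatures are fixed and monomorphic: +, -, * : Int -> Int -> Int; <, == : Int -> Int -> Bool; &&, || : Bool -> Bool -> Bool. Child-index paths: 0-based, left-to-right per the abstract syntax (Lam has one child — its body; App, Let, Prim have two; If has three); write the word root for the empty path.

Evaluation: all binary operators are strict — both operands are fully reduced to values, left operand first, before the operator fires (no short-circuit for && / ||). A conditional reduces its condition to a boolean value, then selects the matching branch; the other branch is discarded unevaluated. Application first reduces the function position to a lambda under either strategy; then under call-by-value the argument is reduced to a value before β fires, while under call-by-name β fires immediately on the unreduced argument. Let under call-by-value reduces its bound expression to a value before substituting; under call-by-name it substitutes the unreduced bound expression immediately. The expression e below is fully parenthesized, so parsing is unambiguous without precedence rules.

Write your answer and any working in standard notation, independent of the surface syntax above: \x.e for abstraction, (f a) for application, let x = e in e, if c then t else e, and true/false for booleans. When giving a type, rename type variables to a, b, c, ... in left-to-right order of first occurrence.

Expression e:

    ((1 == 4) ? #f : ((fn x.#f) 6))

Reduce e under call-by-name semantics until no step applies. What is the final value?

Derivation:
step 0: (if (1 == 4) then false else ((\x.false) 6))
step 1: [delta@0] (if false then false else ((\x.false) 6))
step 2: [if@root] ((\x.false) 6)
step 3: [beta@root] false

Answer: false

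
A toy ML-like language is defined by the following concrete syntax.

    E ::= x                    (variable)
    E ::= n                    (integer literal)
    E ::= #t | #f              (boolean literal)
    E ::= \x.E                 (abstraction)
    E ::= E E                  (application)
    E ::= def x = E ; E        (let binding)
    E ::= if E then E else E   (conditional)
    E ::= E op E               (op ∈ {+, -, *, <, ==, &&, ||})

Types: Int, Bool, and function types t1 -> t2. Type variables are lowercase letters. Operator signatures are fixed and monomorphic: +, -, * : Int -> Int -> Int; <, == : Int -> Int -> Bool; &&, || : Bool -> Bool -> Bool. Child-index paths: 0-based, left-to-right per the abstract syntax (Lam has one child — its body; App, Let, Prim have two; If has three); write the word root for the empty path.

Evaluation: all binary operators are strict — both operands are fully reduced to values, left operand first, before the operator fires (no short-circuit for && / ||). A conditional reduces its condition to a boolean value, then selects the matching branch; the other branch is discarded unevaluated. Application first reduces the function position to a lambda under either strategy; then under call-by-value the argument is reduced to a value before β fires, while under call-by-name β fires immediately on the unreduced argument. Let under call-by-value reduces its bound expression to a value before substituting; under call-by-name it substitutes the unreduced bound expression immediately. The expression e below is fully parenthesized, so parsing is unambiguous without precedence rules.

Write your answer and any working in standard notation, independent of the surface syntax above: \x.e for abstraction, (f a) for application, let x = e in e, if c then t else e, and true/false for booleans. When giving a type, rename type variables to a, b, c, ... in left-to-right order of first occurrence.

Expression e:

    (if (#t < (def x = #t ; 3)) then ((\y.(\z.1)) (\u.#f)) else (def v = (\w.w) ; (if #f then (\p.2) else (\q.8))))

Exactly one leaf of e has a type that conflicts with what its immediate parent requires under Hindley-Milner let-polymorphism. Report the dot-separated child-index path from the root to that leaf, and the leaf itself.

Trace:
  unify Bool ~ Int
  FAIL: mismatch Bool ~ Int

Answer: 0.0 : true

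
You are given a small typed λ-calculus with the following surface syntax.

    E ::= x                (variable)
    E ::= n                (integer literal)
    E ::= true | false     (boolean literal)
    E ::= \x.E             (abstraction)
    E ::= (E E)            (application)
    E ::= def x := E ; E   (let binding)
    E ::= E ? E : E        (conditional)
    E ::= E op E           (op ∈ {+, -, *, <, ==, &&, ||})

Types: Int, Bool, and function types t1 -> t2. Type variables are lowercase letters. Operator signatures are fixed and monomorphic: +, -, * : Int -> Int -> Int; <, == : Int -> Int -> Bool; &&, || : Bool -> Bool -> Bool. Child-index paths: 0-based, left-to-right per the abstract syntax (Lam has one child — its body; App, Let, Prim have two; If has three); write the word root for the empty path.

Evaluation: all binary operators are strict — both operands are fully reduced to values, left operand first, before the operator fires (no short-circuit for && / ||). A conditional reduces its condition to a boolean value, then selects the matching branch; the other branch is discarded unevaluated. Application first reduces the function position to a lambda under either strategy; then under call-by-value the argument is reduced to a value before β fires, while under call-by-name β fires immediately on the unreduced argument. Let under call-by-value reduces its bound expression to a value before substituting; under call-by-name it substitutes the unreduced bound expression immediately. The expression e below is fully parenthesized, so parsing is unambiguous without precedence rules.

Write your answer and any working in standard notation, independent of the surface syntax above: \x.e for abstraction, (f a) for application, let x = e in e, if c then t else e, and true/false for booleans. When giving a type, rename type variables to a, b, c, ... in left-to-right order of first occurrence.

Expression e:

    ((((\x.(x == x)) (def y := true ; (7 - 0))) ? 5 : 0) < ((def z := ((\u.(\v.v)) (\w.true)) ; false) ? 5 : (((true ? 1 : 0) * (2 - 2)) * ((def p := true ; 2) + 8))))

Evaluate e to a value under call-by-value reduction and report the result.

Answer: false

Trace:
step 0: ((if ((\x.(x == x)) (let y = true in (7 - 0))) then 5 else 0) < (if (let z = ((\u.(\v.v)) (\w.true)) in false) then 5 else (((if true then 1 else 0) * (2 - 2)) * ((let p = true in 2) + 8))))
step 1: [let@0.0.1] ((if ((\x.(x == x)) (7 - 0)) then 5 else 0) < (if (let z = ((\u.(\v.v)) (\w.true)) in false) then 5 else (((if true then 1 else 0) * (2 - 2)) * ((let p = true in 2) + 8))))
step 2: [delta@0.0.1] ((if ((\x.(x == x)) 7) then 5 else 0) < (if (let z = ((\u.(\v.v)) (\w.true)) in false) then 5 else (((if true then 1 else 0) * (2 - 2)) * ((let p = true in 2) + 8))))
step 3: [beta@0.0] ((if (7 == 7) then 5 else 0) < (if (let z = ((\u.(\v.v)) (\w.true)) in false) then 5 else (((if true then 1 else 0) * (2 - 2)) * ((let p = true in 2) + 8))))
step 4: [delta@0.0] ((if true then 5 else 0) < (if (let z = ((\u.(\v.v)) (\w.true)) in false) then 5 else (((if true then 1 else 0) * (2 - 2)) * ((let p = true in 2) + 8))))
step 5: [if@0] (5 < (if (let z = ((\u.(\v.v)) (\w.true)) in false) then 5 else (((if true then 1 else 0) * (2 - 2)) * ((let p = true in 2) + 8))))
step 6: [beta@1.0.0] (5 < (if (let z = (\v.v) in false) then 5 else (((if true then 1 else 0) * (2 - 2)) * ((let p = true in 2) + 8))))
step 7: [let@1.0] (5 < (if false then 5 else (((if true then 1 else 0) * (2 - 2)) * ((let p = true in 2) + 8))))
step 8: [if@1] (5 < (((if true then 1 else 0) * (2 - 2)) * ((let p = true in 2) + 8)))
step 9: [if@1.0.0] (5 < ((1 * (2 - 2)) * ((let p = true in 2) + 8)))
step 10: [delta@1.0.1] (5 < ((1 * 0) * ((let p = true in 2) + 8)))
step 11: [delta@1.0] (5 < (0 * ((let p = true in 2) + 8)))
step 12: [let@1.1.0] (5 < (0 * (2 + 8)))
step 13: [delta@1.1] (5 < (0 * 10))
step 14: [delta@1] (5 < 0)
step 15: [delta@root] false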